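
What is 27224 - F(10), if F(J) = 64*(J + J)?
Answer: 25944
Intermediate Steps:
F(J) = 128*J (F(J) = 64*(2*J) = 128*J)
27224 - F(10) = 27224 - 128*10 = 27224 - 1*1280 = 27224 - 1280 = 25944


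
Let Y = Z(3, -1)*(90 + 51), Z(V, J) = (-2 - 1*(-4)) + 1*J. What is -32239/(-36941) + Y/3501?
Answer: 39359140/43110147 ≈ 0.91299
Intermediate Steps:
Z(V, J) = 2 + J (Z(V, J) = (-2 + 4) + J = 2 + J)
Y = 141 (Y = (2 - 1)*(90 + 51) = 1*141 = 141)
-32239/(-36941) + Y/3501 = -32239/(-36941) + 141/3501 = -32239*(-1/36941) + 141*(1/3501) = 32239/36941 + 47/1167 = 39359140/43110147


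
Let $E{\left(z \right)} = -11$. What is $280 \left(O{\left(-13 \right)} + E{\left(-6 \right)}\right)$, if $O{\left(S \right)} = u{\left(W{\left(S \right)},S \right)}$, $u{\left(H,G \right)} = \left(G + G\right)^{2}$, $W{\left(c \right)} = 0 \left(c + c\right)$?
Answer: $186200$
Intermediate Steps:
$W{\left(c \right)} = 0$ ($W{\left(c \right)} = 0 \cdot 2 c = 0$)
$u{\left(H,G \right)} = 4 G^{2}$ ($u{\left(H,G \right)} = \left(2 G\right)^{2} = 4 G^{2}$)
$O{\left(S \right)} = 4 S^{2}$
$280 \left(O{\left(-13 \right)} + E{\left(-6 \right)}\right) = 280 \left(4 \left(-13\right)^{2} - 11\right) = 280 \left(4 \cdot 169 - 11\right) = 280 \left(676 - 11\right) = 280 \cdot 665 = 186200$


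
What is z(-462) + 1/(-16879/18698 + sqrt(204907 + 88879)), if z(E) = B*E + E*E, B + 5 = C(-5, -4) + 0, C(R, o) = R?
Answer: 22397738851361846534/102711767421703 + 349615204*sqrt(293786)/102711767421703 ≈ 2.1806e+5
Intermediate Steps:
B = -10 (B = -5 + (-5 + 0) = -5 - 5 = -10)
z(E) = E**2 - 10*E (z(E) = -10*E + E*E = -10*E + E**2 = E**2 - 10*E)
z(-462) + 1/(-16879/18698 + sqrt(204907 + 88879)) = -462*(-10 - 462) + 1/(-16879/18698 + sqrt(204907 + 88879)) = -462*(-472) + 1/(-16879*1/18698 + sqrt(293786)) = 218064 + 1/(-16879/18698 + sqrt(293786))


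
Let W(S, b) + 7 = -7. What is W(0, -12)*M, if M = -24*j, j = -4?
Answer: -1344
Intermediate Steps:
W(S, b) = -14 (W(S, b) = -7 - 7 = -14)
M = 96 (M = -24*(-4) = 96)
W(0, -12)*M = -14*96 = -1344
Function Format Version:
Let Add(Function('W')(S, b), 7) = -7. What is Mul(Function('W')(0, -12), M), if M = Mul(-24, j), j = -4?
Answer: -1344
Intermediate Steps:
Function('W')(S, b) = -14 (Function('W')(S, b) = Add(-7, -7) = -14)
M = 96 (M = Mul(-24, -4) = 96)
Mul(Function('W')(0, -12), M) = Mul(-14, 96) = -1344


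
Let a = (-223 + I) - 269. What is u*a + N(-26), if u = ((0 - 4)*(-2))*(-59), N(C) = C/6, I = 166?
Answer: 461603/3 ≈ 1.5387e+5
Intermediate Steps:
N(C) = C/6 (N(C) = C*(⅙) = C/6)
a = -326 (a = (-223 + 166) - 269 = -57 - 269 = -326)
u = -472 (u = -4*(-2)*(-59) = 8*(-59) = -472)
u*a + N(-26) = -472*(-326) + (⅙)*(-26) = 153872 - 13/3 = 461603/3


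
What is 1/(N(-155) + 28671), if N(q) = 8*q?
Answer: 1/27431 ≈ 3.6455e-5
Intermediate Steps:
1/(N(-155) + 28671) = 1/(8*(-155) + 28671) = 1/(-1240 + 28671) = 1/27431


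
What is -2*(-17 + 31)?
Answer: -28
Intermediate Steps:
-2*(-17 + 31) = -2*14 = -28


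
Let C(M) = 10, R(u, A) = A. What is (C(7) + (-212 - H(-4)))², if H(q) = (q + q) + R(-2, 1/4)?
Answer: 603729/16 ≈ 37733.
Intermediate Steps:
H(q) = ¼ + 2*q (H(q) = (q + q) + 1/4 = 2*q + ¼ = ¼ + 2*q)
(C(7) + (-212 - H(-4)))² = (10 + (-212 - (¼ + 2*(-4))))² = (10 + (-212 - (¼ - 8)))² = (10 + (-212 - 1*(-31/4)))² = (10 + (-212 + 31/4))² = (10 - 817/4)² = (-777/4)² = 603729/16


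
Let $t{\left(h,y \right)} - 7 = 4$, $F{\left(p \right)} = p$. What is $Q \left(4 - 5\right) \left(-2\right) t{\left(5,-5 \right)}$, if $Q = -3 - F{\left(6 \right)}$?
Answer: $-198$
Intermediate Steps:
$Q = -9$ ($Q = -3 - 6 = -9$)
$t{\left(h,y \right)} = 11$ ($t{\left(h,y \right)} = 7 + 4 = 11$)
$Q \left(4 - 5\right) \left(-2\right) t{\left(5,-5 \right)} = - 9 \left(4 - 5\right) \left(-2\right) 11 = - 9 \left(\left(-1\right) \left(-2\right)\right) 11 = \left(-9\right) 2 \cdot 11 = \left(-18\right) 11 = -198$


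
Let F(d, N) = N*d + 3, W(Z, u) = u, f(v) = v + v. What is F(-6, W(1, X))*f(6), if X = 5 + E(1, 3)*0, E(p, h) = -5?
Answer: -324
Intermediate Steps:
f(v) = 2*v
X = 5 (X = 5 - 5*0 = 5 + 0 = 5)
F(d, N) = 3 + N*d
F(-6, W(1, X))*f(6) = (3 + 5*(-6))*(2*6) = (3 - 30)*12 = -27*12 = -324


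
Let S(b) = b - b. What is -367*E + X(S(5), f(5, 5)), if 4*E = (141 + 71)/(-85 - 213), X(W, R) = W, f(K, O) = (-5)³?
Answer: 19451/298 ≈ 65.272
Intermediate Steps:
f(K, O) = -125
S(b) = 0
E = -53/298 (E = ((141 + 71)/(-85 - 213))/4 = (212/(-298))/4 = (212*(-1/298))/4 = (¼)*(-106/149) = -53/298 ≈ -0.17785)
-367*E + X(S(5), f(5, 5)) = -367*(-53/298) + 0 = 19451/298 + 0 = 19451/298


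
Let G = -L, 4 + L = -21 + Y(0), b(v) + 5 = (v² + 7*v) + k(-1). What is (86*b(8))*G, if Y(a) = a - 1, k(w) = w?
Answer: 254904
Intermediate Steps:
Y(a) = -1 + a
b(v) = -6 + v² + 7*v (b(v) = -5 + ((v² + 7*v) - 1) = -5 + (-1 + v² + 7*v) = -6 + v² + 7*v)
L = -26 (L = -4 + (-21 + (-1 + 0)) = -4 + (-21 - 1) = -4 - 22 = -26)
G = 26 (G = -1*(-26) = 26)
(86*b(8))*G = (86*(-6 + 8² + 7*8))*26 = (86*(-6 + 64 + 56))*26 = (86*114)*26 = 9804*26 = 254904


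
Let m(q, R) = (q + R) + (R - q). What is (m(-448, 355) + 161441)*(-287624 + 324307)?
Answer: 5948185133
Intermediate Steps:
m(q, R) = 2*R (m(q, R) = (R + q) + (R - q) = 2*R)
(m(-448, 355) + 161441)*(-287624 + 324307) = (2*355 + 161441)*(-287624 + 324307) = (710 + 161441)*36683 = 162151*36683 = 5948185133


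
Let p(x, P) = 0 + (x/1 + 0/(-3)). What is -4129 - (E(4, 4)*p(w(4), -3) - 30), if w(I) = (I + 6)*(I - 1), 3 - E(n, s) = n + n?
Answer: -3949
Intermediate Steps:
E(n, s) = 3 - 2*n (E(n, s) = 3 - (n + n) = 3 - 2*n)
w(I) = (-1 + I)*(6 + I) (w(I) = (6 + I)*(-1 + I) = (-1 + I)*(6 + I))
p(x, P) = x (p(x, P) = 0 + (x*1 + 0*(-⅓)) = 0 + (x + 0) = 0 + x = x)
-4129 - (E(4, 4)*p(w(4), -3) - 30) = -4129 - ((3 - 2*4)*(-6 + 4² + 5*4) - 30) = -4129 - ((3 - 8)*(-6 + 16 + 20) - 30) = -4129 - (-5*30 - 30) = -4129 - (-150 - 30) = -4129 - 1*(-180) = -4129 + 180 = -3949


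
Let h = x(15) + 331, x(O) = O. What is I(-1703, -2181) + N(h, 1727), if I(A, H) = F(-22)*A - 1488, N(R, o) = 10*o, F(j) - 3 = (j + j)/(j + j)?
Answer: 8970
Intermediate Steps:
F(j) = 4 (F(j) = 3 + (j + j)/(j + j) = 3 + (2*j)/((2*j)) = 3 + (2*j)*(1/(2*j)) = 3 + 1 = 4)
h = 346 (h = 15 + 331 = 346)
I(A, H) = -1488 + 4*A (I(A, H) = 4*A - 1488 = -1488 + 4*A)
I(-1703, -2181) + N(h, 1727) = (-1488 + 4*(-1703)) + 10*1727 = (-1488 - 6812) + 17270 = -8300 + 17270 = 8970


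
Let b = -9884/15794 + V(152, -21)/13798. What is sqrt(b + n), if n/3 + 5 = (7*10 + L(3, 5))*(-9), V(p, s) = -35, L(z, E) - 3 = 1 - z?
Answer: 7*I*sqrt(468283463513121882)/108962806 ≈ 43.962*I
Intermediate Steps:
L(z, E) = 4 - z (L(z, E) = 3 + (1 - z) = 4 - z)
b = -68466111/108962806 (b = -9884/15794 - 35/13798 = -9884*1/15794 - 35*1/13798 = -4942/7897 - 35/13798 = -68466111/108962806 ≈ -0.62834)
n = -1932 (n = -15 + 3*((7*10 + (4 - 1*3))*(-9)) = -15 + 3*((70 + (4 - 3))*(-9)) = -15 + 3*((70 + 1)*(-9)) = -15 + 3*(71*(-9)) = -15 + 3*(-639) = -15 - 1917 = -1932)
sqrt(b + n) = sqrt(-68466111/108962806 - 1932) = sqrt(-210584607303/108962806) = 7*I*sqrt(468283463513121882)/108962806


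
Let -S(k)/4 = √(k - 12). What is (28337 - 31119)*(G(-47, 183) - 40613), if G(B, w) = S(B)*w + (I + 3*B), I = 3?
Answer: 113369282 + 2036424*I*√59 ≈ 1.1337e+8 + 1.5642e+7*I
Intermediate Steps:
S(k) = -4*√(-12 + k) (S(k) = -4*√(k - 12) = -4*√(-12 + k))
G(B, w) = 3 + 3*B - 4*w*√(-12 + B) (G(B, w) = (-4*√(-12 + B))*w + (3 + 3*B) = -4*w*√(-12 + B) + (3 + 3*B) = 3 + 3*B - 4*w*√(-12 + B))
(28337 - 31119)*(G(-47, 183) - 40613) = (28337 - 31119)*((3 + 3*(-47) - 4*183*√(-12 - 47)) - 40613) = -2782*((3 - 141 - 4*183*√(-59)) - 40613) = -2782*((3 - 141 - 4*183*I*√59) - 40613) = -2782*((3 - 141 - 732*I*√59) - 40613) = -2782*((-138 - 732*I*√59) - 40613) = -2782*(-40751 - 732*I*√59) = 113369282 + 2036424*I*√59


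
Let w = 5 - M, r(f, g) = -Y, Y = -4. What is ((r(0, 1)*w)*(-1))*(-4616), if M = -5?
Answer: 184640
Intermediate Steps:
r(f, g) = 4 (r(f, g) = -1*(-4) = 4)
w = 10 (w = 5 - 1*(-5) = 5 + 5 = 10)
((r(0, 1)*w)*(-1))*(-4616) = ((4*10)*(-1))*(-4616) = (40*(-1))*(-4616) = -40*(-4616) = 184640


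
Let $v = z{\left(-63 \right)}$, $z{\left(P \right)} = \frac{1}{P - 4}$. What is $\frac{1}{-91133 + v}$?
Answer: $- \frac{67}{6105912} \approx -1.0973 \cdot 10^{-5}$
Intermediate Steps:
$z{\left(P \right)} = \frac{1}{-4 + P}$
$v = - \frac{1}{67}$ ($v = \frac{1}{-4 - 63} = \frac{1}{-67} = - \frac{1}{67} \approx -0.014925$)
$\frac{1}{-91133 + v} = \frac{1}{-91133 - \frac{1}{67}} = \frac{1}{- \frac{6105912}{67}} = - \frac{67}{6105912}$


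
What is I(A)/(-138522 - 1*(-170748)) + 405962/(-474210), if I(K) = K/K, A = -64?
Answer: -2180342867/2546981910 ≈ -0.85605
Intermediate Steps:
I(K) = 1
I(A)/(-138522 - 1*(-170748)) + 405962/(-474210) = 1/(-138522 - 1*(-170748)) + 405962/(-474210) = 1/(-138522 + 170748) + 405962*(-1/474210) = 1/32226 - 202981/237105 = -2180342867/2546981910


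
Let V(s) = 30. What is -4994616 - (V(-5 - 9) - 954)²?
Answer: -5848392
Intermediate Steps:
-4994616 - (V(-5 - 9) - 954)² = -4994616 - (30 - 954)² = -4994616 - 1*(-924)² = -4994616 - 1*853776 = -4994616 - 853776 = -5848392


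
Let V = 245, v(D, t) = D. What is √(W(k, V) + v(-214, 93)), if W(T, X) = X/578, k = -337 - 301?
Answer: I*√246894/34 ≈ 14.614*I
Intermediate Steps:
k = -638
W(T, X) = X/578 (W(T, X) = X*(1/578) = X/578)
√(W(k, V) + v(-214, 93)) = √((1/578)*245 - 214) = √(245/578 - 214) = √(-123447/578) = I*√246894/34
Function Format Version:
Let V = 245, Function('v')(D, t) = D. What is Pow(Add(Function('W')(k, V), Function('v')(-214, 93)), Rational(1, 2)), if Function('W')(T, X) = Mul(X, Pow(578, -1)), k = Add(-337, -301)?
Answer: Mul(Rational(1, 34), I, Pow(246894, Rational(1, 2))) ≈ Mul(14.614, I)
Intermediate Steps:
k = -638
Function('W')(T, X) = Mul(Rational(1, 578), X) (Function('W')(T, X) = Mul(X, Rational(1, 578)) = Mul(Rational(1, 578), X))
Pow(Add(Function('W')(k, V), Function('v')(-214, 93)), Rational(1, 2)) = Pow(Add(Mul(Rational(1, 578), 245), -214), Rational(1, 2)) = Pow(Add(Rational(245, 578), -214), Rational(1, 2)) = Pow(Rational(-123447, 578), Rational(1, 2)) = Mul(Rational(1, 34), I, Pow(246894, Rational(1, 2)))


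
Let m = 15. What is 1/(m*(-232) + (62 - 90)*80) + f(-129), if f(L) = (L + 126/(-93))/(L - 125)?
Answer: 11553323/22519640 ≈ 0.51303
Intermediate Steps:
f(L) = (-42/31 + L)/(-125 + L) (f(L) = (L + 126*(-1/93))/(-125 + L) = (L - 42/31)/(-125 + L) = (-42/31 + L)/(-125 + L))
1/(m*(-232) + (62 - 90)*80) + f(-129) = 1/(15*(-232) + (62 - 90)*80) + (-42/31 - 129)/(-125 - 129) = 1/(-3480 - 28*80) - 4041/31/(-254) = 1/(-3480 - 2240) - 1/254*(-4041/31) = 1/(-5720) + 4041/7874 = -1/5720 + 4041/7874 = 11553323/22519640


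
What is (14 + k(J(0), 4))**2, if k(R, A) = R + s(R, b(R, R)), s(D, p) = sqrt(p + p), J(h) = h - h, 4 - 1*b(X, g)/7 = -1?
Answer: (14 + sqrt(70))**2 ≈ 500.26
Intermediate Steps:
b(X, g) = 35 (b(X, g) = 28 - 7*(-1) = 28 + 7 = 35)
J(h) = 0
s(D, p) = sqrt(2)*sqrt(p) (s(D, p) = sqrt(2*p) = sqrt(2)*sqrt(p))
k(R, A) = R + sqrt(70) (k(R, A) = R + sqrt(2)*sqrt(35) = R + sqrt(70))
(14 + k(J(0), 4))**2 = (14 + (0 + sqrt(70)))**2 = (14 + sqrt(70))**2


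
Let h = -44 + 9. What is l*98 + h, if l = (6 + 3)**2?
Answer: 7903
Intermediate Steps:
l = 81 (l = 9**2 = 81)
h = -35
l*98 + h = 81*98 - 35 = 7938 - 35 = 7903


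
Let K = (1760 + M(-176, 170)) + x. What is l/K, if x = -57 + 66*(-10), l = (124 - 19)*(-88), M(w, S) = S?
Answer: -9240/1213 ≈ -7.6175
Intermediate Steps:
l = -9240 (l = 105*(-88) = -9240)
x = -717 (x = -57 - 660 = -717)
K = 1213 (K = (1760 + 170) - 717 = 1930 - 717 = 1213)
l/K = -9240/1213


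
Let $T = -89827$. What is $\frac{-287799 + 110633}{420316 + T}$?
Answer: $- \frac{177166}{330489} \approx -0.53607$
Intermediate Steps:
$\frac{-287799 + 110633}{420316 + T} = \frac{-287799 + 110633}{420316 - 89827} = - \frac{177166}{330489}$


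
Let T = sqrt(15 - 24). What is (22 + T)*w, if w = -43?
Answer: -946 - 129*I ≈ -946.0 - 129.0*I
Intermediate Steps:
T = 3*I (T = sqrt(-9) = 3*I ≈ 3.0*I)
(22 + T)*w = (22 + 3*I)*(-43) = -946 - 129*I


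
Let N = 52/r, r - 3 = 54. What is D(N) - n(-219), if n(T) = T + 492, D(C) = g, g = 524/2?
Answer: -11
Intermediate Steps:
r = 57 (r = 3 + 54 = 57)
g = 262 (g = 524*(½) = 262)
N = 52/57 ≈ 0.91228
D(C) = 262
n(T) = 492 + T
D(N) - n(-219) = 262 - (492 - 219) = 262 - 1*273 = 262 - 273 = -11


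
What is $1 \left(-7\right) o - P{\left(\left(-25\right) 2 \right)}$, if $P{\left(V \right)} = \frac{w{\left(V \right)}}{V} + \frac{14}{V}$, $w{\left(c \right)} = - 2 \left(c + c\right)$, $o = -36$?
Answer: $\frac{6407}{25} \approx 256.28$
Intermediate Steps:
$w{\left(c \right)} = - 4 c$ ($w{\left(c \right)} = - 2 \cdot 2 c = - 4 c$)
$P{\left(V \right)} = -4 + \frac{14}{V}$ ($P{\left(V \right)} = \frac{\left(-4\right) V}{V} + \frac{14}{V} = -4 + \frac{14}{V}$)
$1 \left(-7\right) o - P{\left(\left(-25\right) 2 \right)} = 1 \left(-7\right) \left(-36\right) - \left(-4 + \frac{14}{\left(-25\right) 2}\right) = \left(-7\right) \left(-36\right) - \left(-4 + \frac{14}{-50}\right) = 252 - \left(-4 + 14 \left(- \frac{1}{50}\right)\right) = 252 - \left(-4 - \frac{7}{25}\right) = 252 - - \frac{107}{25} = 252 + \frac{107}{25} = \frac{6407}{25}$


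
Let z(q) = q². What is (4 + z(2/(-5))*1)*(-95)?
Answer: -1976/5 ≈ -395.20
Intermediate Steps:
(4 + z(2/(-5))*1)*(-95) = (4 + (2/(-5))²*1)*(-95) = (4 + (2*(-⅕))²*1)*(-95) = (4 + (-⅖)²*1)*(-95) = (4 + (4/25)*1)*(-95) = (4 + 4/25)*(-95) = (104/25)*(-95) = -1976/5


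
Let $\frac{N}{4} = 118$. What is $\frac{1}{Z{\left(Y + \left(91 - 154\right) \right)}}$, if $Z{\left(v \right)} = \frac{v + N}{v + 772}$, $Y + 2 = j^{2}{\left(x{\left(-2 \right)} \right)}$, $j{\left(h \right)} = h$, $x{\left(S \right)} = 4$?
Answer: $\frac{241}{141} \approx 1.7092$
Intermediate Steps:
$N = 472$ ($N = 4 \cdot 118 = 472$)
$Y = 14$ ($Y = -2 + 4^{2} = -2 + 16 = 14$)
$Z{\left(v \right)} = \frac{472 + v}{772 + v}$ ($Z{\left(v \right)} = \frac{v + 472}{v + 772} = \frac{472 + v}{772 + v}$)
$\frac{1}{Z{\left(Y + \left(91 - 154\right) \right)}} = \frac{1}{\frac{1}{772 + \left(14 + \left(91 - 154\right)\right)} \left(472 + \left(14 + \left(91 - 154\right)\right)\right)} = \frac{1}{\frac{1}{772 + \left(14 - 63\right)} \left(472 + \left(14 - 63\right)\right)} = \frac{1}{\frac{1}{772 - 49} \left(472 - 49\right)} = \frac{1}{\frac{1}{723} \cdot 423} = \frac{1}{\frac{141}{241}} = \frac{241}{141}$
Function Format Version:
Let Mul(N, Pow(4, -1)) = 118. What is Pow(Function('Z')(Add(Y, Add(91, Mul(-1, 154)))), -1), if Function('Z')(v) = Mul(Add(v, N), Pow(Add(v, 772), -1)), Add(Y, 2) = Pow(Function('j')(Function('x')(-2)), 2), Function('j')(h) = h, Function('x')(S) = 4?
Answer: Rational(241, 141) ≈ 1.7092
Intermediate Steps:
N = 472 (N = Mul(4, 118) = 472)
Y = 14 (Y = Add(-2, Pow(4, 2)) = Add(-2, 16) = 14)
Function('Z')(v) = Mul(Pow(Add(772, v), -1), Add(472, v)) (Function('Z')(v) = Mul(Add(v, 472), Pow(Add(v, 772), -1)) = Mul(Add(472, v), Pow(Add(772, v), -1)) = Mul(Pow(Add(772, v), -1), Add(472, v)))
Pow(Function('Z')(Add(Y, Add(91, Mul(-1, 154)))), -1) = Pow(Mul(Pow(Add(772, Add(14, Add(91, Mul(-1, 154)))), -1), Add(472, Add(14, Add(91, Mul(-1, 154))))), -1) = Pow(Mul(Pow(Add(772, Add(14, Add(91, -154))), -1), Add(472, Add(14, Add(91, -154)))), -1) = Pow(Mul(Pow(Add(772, Add(14, -63)), -1), Add(472, Add(14, -63))), -1) = Pow(Mul(Pow(Add(772, -49), -1), Add(472, -49)), -1) = Pow(Mul(Pow(723, -1), 423), -1) = Pow(Mul(Rational(1, 723), 423), -1) = Pow(Rational(141, 241), -1) = Rational(241, 141)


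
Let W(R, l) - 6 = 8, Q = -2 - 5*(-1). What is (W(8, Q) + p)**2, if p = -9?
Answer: 25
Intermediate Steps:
Q = 3 (Q = -2 + 5 = 3)
W(R, l) = 14 (W(R, l) = 6 + 8 = 14)
(W(8, Q) + p)**2 = (14 - 9)**2 = 5**2 = 25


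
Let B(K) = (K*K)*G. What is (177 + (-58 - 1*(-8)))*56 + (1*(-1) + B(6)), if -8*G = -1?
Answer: 14231/2 ≈ 7115.5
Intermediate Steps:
G = 1/8 (G = -1/8*(-1) = 1/8 ≈ 0.12500)
B(K) = K**2/8 (B(K) = (K*K)*(1/8) = K**2*(1/8) = K**2/8)
(177 + (-58 - 1*(-8)))*56 + (1*(-1) + B(6)) = (177 + (-58 - 1*(-8)))*56 + (1*(-1) + (1/8)*6**2) = (177 + (-58 + 8))*56 + (-1 + (1/8)*36) = (177 - 50)*56 + (-1 + 9/2) = 127*56 + 7/2 = 7112 + 7/2 = 14231/2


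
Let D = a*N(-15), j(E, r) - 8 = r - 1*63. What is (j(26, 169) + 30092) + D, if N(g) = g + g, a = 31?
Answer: 29276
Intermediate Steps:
j(E, r) = -55 + r (j(E, r) = 8 + (r - 1*63) = 8 + (r - 63) = 8 + (-63 + r) = -55 + r)
N(g) = 2*g
D = -930 (D = 31*(2*(-15)) = 31*(-30) = -930)
(j(26, 169) + 30092) + D = ((-55 + 169) + 30092) - 930 = (114 + 30092) - 930 = 30206 - 930 = 29276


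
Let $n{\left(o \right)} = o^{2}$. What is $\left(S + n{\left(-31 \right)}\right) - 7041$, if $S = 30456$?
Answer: $24376$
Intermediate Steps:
$\left(S + n{\left(-31 \right)}\right) - 7041 = \left(30456 + \left(-31\right)^{2}\right) - 7041 = \left(30456 + 961\right) - 7041 = 31417 - 7041 = 24376$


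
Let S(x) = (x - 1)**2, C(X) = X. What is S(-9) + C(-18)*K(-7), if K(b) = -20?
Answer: 460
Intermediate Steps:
S(x) = (-1 + x)**2
S(-9) + C(-18)*K(-7) = (-1 - 9)**2 - 18*(-20) = (-10)**2 + 360 = 100 + 360 = 460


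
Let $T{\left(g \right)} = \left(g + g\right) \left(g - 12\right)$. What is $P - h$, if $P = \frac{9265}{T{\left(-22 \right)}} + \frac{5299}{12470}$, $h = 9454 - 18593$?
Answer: $\frac{5018017751}{548680} \approx 9145.6$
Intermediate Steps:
$T{\left(g \right)} = 2 g \left(-12 + g\right)$
$h = -9139$
$P = \frac{3631231}{548680}$ ($P = \frac{9265}{2 \left(-22\right) \left(-12 - 22\right)} + \frac{5299}{12470} = \frac{9265}{2 \left(-22\right) \left(-34\right)} + 5299 \cdot \frac{1}{12470} = \frac{9265}{1496} + \frac{5299}{12470} = 9265 \cdot \frac{1}{1496} + \frac{5299}{12470} = \frac{545}{88} + \frac{5299}{12470} = \frac{3631231}{548680} \approx 6.6181$)
$P - h = \frac{3631231}{548680} - -9139 = \frac{3631231}{548680} + 9139 = \frac{5018017751}{548680}$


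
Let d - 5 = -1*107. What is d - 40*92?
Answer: -3782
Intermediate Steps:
d = -102 (d = 5 - 1*107 = 5 - 107 = -102)
d - 40*92 = -102 - 40*92 = -102 - 3680 = -3782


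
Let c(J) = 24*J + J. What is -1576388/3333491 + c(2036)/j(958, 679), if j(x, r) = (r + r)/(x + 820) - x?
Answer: -3105760826296/57892738197 ≈ -53.647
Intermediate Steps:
c(J) = 25*J
j(x, r) = -x + 2*r/(820 + x) (j(x, r) = (2*r)/(820 + x) - x = 2*r/(820 + x) - x = -x + 2*r/(820 + x))
-1576388/3333491 + c(2036)/j(958, 679) = -1576388/3333491 + (25*2036)/(((-1*958**2 - 820*958 + 2*679)/(820 + 958))) = -1576388*1/3333491 + 50900/(((-1*917764 - 785560 + 1358)/1778)) = -1576388/3333491 + 50900/(((-917764 - 785560 + 1358)/1778)) = -1576388/3333491 + 50900/(((1/1778)*(-1701966))) = -1576388/3333491 + 50900/(-121569/127) = -1576388/3333491 + 50900*(-127/121569) = -1576388/3333491 - 6464300/121569 = -3105760826296/57892738197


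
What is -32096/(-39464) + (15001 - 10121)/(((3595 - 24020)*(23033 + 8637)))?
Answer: 259517724396/319095914675 ≈ 0.81329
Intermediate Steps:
-32096/(-39464) + (15001 - 10121)/(((3595 - 24020)*(23033 + 8637))) = -32096*(-1/39464) + 4880/((-20425*31670)) = 4012/4933 + 4880/(-646859750) = 4012/4933 + 4880*(-1/646859750) = 4012/4933 - 488/64685975 = 259517724396/319095914675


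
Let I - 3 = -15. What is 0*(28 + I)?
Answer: 0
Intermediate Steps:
I = -12 (I = 3 - 15 = -12)
0*(28 + I) = 0*(28 - 12) = 0*16 = 0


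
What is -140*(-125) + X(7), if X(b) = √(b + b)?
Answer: 17500 + √14 ≈ 17504.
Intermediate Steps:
X(b) = √2*√b (X(b) = √(2*b) = √2*√b)
-140*(-125) + X(7) = -140*(-125) + √2*√7 = 17500 + √14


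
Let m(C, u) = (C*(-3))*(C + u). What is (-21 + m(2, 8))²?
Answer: 6561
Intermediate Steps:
m(C, u) = -3*C*(C + u) (m(C, u) = (-3*C)*(C + u) = -3*C*(C + u))
(-21 + m(2, 8))² = (-21 - 3*2*(2 + 8))² = (-21 - 3*2*10)² = (-21 - 60)² = (-81)² = 6561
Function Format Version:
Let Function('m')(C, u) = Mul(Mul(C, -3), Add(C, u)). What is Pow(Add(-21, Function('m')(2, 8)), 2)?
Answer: 6561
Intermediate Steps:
Function('m')(C, u) = Mul(-3, C, Add(C, u)) (Function('m')(C, u) = Mul(Mul(-3, C), Add(C, u)) = Mul(-3, C, Add(C, u)))
Pow(Add(-21, Function('m')(2, 8)), 2) = Pow(Add(-21, Mul(-3, 2, Add(2, 8))), 2) = Pow(Add(-21, Mul(-3, 2, 10)), 2) = Pow(Add(-21, -60), 2) = Pow(-81, 2) = 6561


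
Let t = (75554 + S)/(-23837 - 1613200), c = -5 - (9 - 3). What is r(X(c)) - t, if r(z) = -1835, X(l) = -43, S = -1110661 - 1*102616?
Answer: -1001700206/545679 ≈ -1835.7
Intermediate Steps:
S = -1213277 (S = -1110661 - 102616 = -1213277)
c = -11 (c = -5 - 1*6 = -5 - 6 = -11)
t = 379241/545679 (t = (75554 - 1213277)/(-23837 - 1613200) = -1137723/(-1637037) = -1137723*(-1/1637037) = 379241/545679 ≈ 0.69499)
r(X(c)) - t = -1835 - 1*379241/545679 = -1835 - 379241/545679 = -1001700206/545679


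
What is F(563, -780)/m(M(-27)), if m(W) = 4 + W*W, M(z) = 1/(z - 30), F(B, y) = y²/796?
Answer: 494172900/2586403 ≈ 191.07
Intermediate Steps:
F(B, y) = y²/796 (F(B, y) = y²*(1/796) = y²/796)
M(z) = 1/(-30 + z)
m(W) = 4 + W²
F(563, -780)/m(M(-27)) = ((1/796)*(-780)²)/(4 + (1/(-30 - 27))²) = ((1/796)*608400)/(4 + (1/(-57))²) = 152100/(199*(4 + (-1/57)²)) = 152100/(199*(4 + 1/3249)) = 152100/(199*(12997/3249)) = (152100/199)*(3249/12997) = 494172900/2586403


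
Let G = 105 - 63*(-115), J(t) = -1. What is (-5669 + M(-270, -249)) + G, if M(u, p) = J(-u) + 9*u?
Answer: -750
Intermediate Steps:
G = 7350 (G = 105 + 7245 = 7350)
M(u, p) = -1 + 9*u
(-5669 + M(-270, -249)) + G = (-5669 + (-1 + 9*(-270))) + 7350 = (-5669 + (-1 - 2430)) + 7350 = (-5669 - 2431) + 7350 = -8100 + 7350 = -750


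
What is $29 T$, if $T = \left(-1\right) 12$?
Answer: $-348$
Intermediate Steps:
$T = -12$
$29 T = 29 \left(-12\right) = -348$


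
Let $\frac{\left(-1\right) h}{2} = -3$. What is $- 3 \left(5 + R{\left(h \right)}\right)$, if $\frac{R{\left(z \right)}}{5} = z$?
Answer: $-105$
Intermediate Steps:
$h = 6$ ($h = \left(-2\right) \left(-3\right) = 6$)
$R{\left(z \right)} = 5 z$
$- 3 \left(5 + R{\left(h \right)}\right) = - 3 \left(5 + 5 \cdot 6\right) = - 3 \left(5 + 30\right) = \left(-3\right) 35 = -105$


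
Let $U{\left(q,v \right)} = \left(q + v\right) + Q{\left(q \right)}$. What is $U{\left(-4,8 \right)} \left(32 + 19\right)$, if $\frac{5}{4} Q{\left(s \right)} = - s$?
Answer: $\frac{1836}{5} \approx 367.2$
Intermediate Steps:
$Q{\left(s \right)} = - \frac{4 s}{5}$ ($Q{\left(s \right)} = \frac{4 \left(- s\right)}{5} = - \frac{4 s}{5}$)
$U{\left(q,v \right)} = v + \frac{q}{5}$ ($U{\left(q,v \right)} = \left(q + v\right) - \frac{4 q}{5} = v + \frac{q}{5}$)
$U{\left(-4,8 \right)} \left(32 + 19\right) = \left(8 + \frac{1}{5} \left(-4\right)\right) \left(32 + 19\right) = \left(8 - \frac{4}{5}\right) 51 = \frac{36}{5} \cdot 51 = \frac{1836}{5}$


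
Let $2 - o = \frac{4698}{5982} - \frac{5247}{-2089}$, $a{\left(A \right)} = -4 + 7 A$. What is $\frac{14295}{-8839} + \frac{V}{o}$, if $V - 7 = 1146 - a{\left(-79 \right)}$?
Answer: $- \frac{3151848130437}{2387838172} \approx -1320.0$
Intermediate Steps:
$o = - \frac{2701480}{2082733}$ ($o = 2 - \left(\frac{4698}{5982} - \frac{5247}{-2089}\right) = 2 - \left(4698 \cdot \frac{1}{5982} - - \frac{5247}{2089}\right) = 2 - \left(\frac{783}{997} + \frac{5247}{2089}\right) = 2 - \frac{6866946}{2082733} = - \frac{2701480}{2082733} \approx -1.2971$)
$V = 1710$ ($V = 7 + \left(1146 - \left(-4 + 7 \left(-79\right)\right)\right) = 7 + \left(1146 - \left(-4 - 553\right)\right) = 7 + \left(1146 - -557\right) = 7 + \left(1146 + 557\right) = 7 + 1703 = 1710$)
$\frac{14295}{-8839} + \frac{V}{o} = \frac{14295}{-8839} + \frac{1710}{- \frac{2701480}{2082733}} = 14295 \left(- \frac{1}{8839}\right) + 1710 \left(- \frac{2082733}{2701480}\right) = - \frac{14295}{8839} - \frac{356147343}{270148} = - \frac{3151848130437}{2387838172}$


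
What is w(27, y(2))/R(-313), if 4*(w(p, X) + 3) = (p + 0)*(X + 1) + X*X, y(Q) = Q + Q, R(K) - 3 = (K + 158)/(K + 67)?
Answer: 17097/1786 ≈ 9.5728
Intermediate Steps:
R(K) = 3 + (158 + K)/(67 + K) (R(K) = 3 + (K + 158)/(K + 67) = 3 + (158 + K)/(67 + K))
y(Q) = 2*Q
w(p, X) = -3 + X**2/4 + p*(1 + X)/4 (w(p, X) = -3 + ((p + 0)*(X + 1) + X*X)/4 = -3 + (p*(1 + X) + X**2)/4 = -3 + (X**2 + p*(1 + X))/4 = -3 + (X**2/4 + p*(1 + X)/4) = -3 + X**2/4 + p*(1 + X)/4)
w(27, y(2))/R(-313) = (-3 + (1/4)*27 + (2*2)**2/4 + (1/4)*(2*2)*27)/(((359 + 4*(-313))/(67 - 313))) = (-3 + 27/4 + (1/4)*4**2 + (1/4)*4*27)/(((359 - 1252)/(-246))) = (-3 + 27/4 + (1/4)*16 + 27)/((-1/246*(-893))) = (-3 + 27/4 + 4 + 27)/(893/246) = (139/4)*(246/893) = 17097/1786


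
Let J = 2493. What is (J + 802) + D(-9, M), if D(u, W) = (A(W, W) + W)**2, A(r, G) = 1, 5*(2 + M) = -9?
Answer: 82571/25 ≈ 3302.8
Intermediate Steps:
M = -19/5 (M = -2 + (1/5)*(-9) = -2 - 9/5 = -19/5 ≈ -3.8000)
D(u, W) = (1 + W)**2
(J + 802) + D(-9, M) = (2493 + 802) + (1 - 19/5)**2 = 3295 + (-14/5)**2 = 3295 + 196/25 = 82571/25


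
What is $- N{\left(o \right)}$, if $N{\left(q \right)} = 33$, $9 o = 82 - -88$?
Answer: $-33$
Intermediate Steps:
$o = \frac{170}{9}$ ($o = \frac{82 - -88}{9} = \frac{82 + 88}{9} = \frac{1}{9} \cdot 170 = \frac{170}{9} \approx 18.889$)
$- N{\left(o \right)} = \left(-1\right) 33 = -33$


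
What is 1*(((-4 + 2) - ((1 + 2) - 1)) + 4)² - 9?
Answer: -9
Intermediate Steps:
1*(((-4 + 2) - ((1 + 2) - 1)) + 4)² - 9 = 1*((-2 - (3 - 1)) + 4)² - 9 = 1*((-2 - 1*2) + 4)² - 9 = 1*((-2 - 2) + 4)² - 9 = 1*(-4 + 4)² - 9 = 1*0² - 9 = 1*0 - 9 = 0 - 9 = -9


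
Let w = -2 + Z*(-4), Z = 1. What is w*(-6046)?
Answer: 36276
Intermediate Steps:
w = -6 (w = -2 + 1*(-4) = -2 - 4 = -6)
w*(-6046) = -6*(-6046) = 36276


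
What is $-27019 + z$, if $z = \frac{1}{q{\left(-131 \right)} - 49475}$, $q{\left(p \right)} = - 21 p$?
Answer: $- \frac{1262435757}{46724} \approx -27019.0$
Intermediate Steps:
$z = - \frac{1}{46724}$ ($z = \frac{1}{\left(-21\right) \left(-131\right) - 49475} = \frac{1}{2751 - 49475} = \frac{1}{-46724} = - \frac{1}{46724} \approx -2.1402 \cdot 10^{-5}$)
$-27019 + z = -27019 - \frac{1}{46724} = - \frac{1262435757}{46724}$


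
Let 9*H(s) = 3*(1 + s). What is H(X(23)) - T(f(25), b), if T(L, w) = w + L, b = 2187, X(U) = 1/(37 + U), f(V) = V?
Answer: -398099/180 ≈ -2211.7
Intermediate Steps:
H(s) = ⅓ + s/3 (H(s) = (3*(1 + s))/9 = (3 + 3*s)/9 = ⅓ + s/3)
T(L, w) = L + w
H(X(23)) - T(f(25), b) = (⅓ + 1/(3*(37 + 23))) - (25 + 2187) = (⅓ + (⅓)/60) - 1*2212 = (⅓ + (⅓)*(1/60)) - 2212 = (⅓ + 1/180) - 2212 = 61/180 - 2212 = -398099/180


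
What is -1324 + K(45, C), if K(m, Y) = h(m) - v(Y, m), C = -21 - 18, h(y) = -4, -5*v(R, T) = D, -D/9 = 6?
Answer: -6694/5 ≈ -1338.8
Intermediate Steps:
D = -54 (D = -9*6 = -54)
v(R, T) = 54/5 (v(R, T) = -⅕*(-54) = 54/5)
C = -39
K(m, Y) = -74/5 (K(m, Y) = -4 - 1*54/5 = -4 - 54/5 = -74/5)
-1324 + K(45, C) = -1324 - 74/5 = -6694/5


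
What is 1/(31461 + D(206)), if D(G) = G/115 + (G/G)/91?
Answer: 10465/329258226 ≈ 3.1784e-5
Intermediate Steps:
D(G) = 1/91 + G/115 (D(G) = G*(1/115) + 1*(1/91) = G/115 + 1/91 = 1/91 + G/115)
1/(31461 + D(206)) = 1/(31461 + (1/91 + (1/115)*206)) = 1/(31461 + (1/91 + 206/115)) = 1/(31461 + 18861/10465) = 1/(329258226/10465) = 10465/329258226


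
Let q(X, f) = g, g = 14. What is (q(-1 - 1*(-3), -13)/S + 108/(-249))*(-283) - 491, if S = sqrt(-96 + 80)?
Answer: -30565/83 + 1981*I/2 ≈ -368.25 + 990.5*I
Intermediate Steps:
S = 4*I (S = sqrt(-16) = 4*I ≈ 4.0*I)
q(X, f) = 14
(q(-1 - 1*(-3), -13)/S + 108/(-249))*(-283) - 491 = (14/((4*I)) + 108/(-249))*(-283) - 491 = (14*(-I/4) + 108*(-1/249))*(-283) - 491 = (-7*I/2 - 36/83)*(-283) - 491 = (-36/83 - 7*I/2)*(-283) - 491 = (10188/83 + 1981*I/2) - 491 = -30565/83 + 1981*I/2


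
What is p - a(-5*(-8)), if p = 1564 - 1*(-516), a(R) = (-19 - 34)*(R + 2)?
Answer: 4306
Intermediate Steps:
a(R) = -106 - 53*R (a(R) = -53*(2 + R) = -106 - 53*R)
p = 2080 (p = 1564 + 516 = 2080)
p - a(-5*(-8)) = 2080 - (-106 - (-265)*(-8)) = 2080 - (-106 - 53*40) = 2080 - (-106 - 2120) = 2080 - 1*(-2226) = 2080 + 2226 = 4306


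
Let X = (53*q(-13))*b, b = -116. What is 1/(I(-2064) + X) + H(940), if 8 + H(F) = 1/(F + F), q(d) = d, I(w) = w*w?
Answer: -652695589/81592376 ≈ -7.9995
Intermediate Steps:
I(w) = w²
H(F) = -8 + 1/(2*F) (H(F) = -8 + 1/(F + F) = -8 + 1/(2*F))
X = 79924 (X = (53*(-13))*(-116) = -689*(-116) = 79924)
1/(I(-2064) + X) + H(940) = 1/((-2064)² + 79924) + (-8 + (½)/940) = 1/(4260096 + 79924) + (-8 + (½)*(1/940)) = 1/4340020 + (-8 + 1/1880) = 1/4340020 - 15039/1880 = -652695589/81592376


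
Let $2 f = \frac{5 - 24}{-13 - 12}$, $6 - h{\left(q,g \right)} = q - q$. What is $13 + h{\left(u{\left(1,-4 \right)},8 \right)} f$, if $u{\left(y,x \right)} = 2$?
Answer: $\frac{382}{25} \approx 15.28$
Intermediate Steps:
$h{\left(q,g \right)} = 6$ ($h{\left(q,g \right)} = 6 - \left(q - q\right) = 6 - 0 = 6 + 0 = 6$)
$f = \frac{19}{50}$ ($f = \frac{\left(5 - 24\right) \frac{1}{-13 - 12}}{2} = \frac{\left(-19\right) \frac{1}{-25}}{2} = \frac{\left(-19\right) \left(- \frac{1}{25}\right)}{2} = \frac{1}{2} \cdot \frac{19}{25} = \frac{19}{50} \approx 0.38$)
$13 + h{\left(u{\left(1,-4 \right)},8 \right)} f = 13 + 6 \cdot \frac{19}{50} = 13 + \frac{57}{25} = \frac{382}{25}$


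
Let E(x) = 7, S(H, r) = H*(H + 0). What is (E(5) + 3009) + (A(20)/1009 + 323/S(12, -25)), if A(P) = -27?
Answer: 438534755/145296 ≈ 3018.2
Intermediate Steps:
S(H, r) = H² (S(H, r) = H*H = H²)
(E(5) + 3009) + (A(20)/1009 + 323/S(12, -25)) = (7 + 3009) + (-27/1009 + 323/(12²)) = 3016 + (-27*1/1009 + 323/144) = 3016 + (-27/1009 + 323*(1/144)) = 3016 + (-27/1009 + 323/144) = 3016 + 322019/145296 = 438534755/145296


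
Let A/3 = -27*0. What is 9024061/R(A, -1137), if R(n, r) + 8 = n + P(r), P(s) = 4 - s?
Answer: 9024061/1133 ≈ 7964.8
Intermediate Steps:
A = 0 (A = 3*(-27*0) = 3*0 = 0)
R(n, r) = -4 + n - r (R(n, r) = -8 + (n + (4 - r)) = -8 + (4 + n - r) = -4 + n - r)
9024061/R(A, -1137) = 9024061/(-4 + 0 - 1*(-1137)) = 9024061/(-4 + 0 + 1137) = 9024061/1133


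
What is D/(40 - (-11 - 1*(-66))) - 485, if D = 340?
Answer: -1523/3 ≈ -507.67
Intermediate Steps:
D/(40 - (-11 - 1*(-66))) - 485 = 340/(40 - (-11 - 1*(-66))) - 485 = 340/(40 - (-11 + 66)) - 485 = 340/(40 - 1*55) - 485 = 340/(40 - 55) - 485 = 340/(-15) - 485 = 340*(-1/15) - 485 = -68/3 - 485 = -1523/3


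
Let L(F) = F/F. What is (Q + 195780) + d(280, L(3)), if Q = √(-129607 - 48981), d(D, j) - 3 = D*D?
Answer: 274183 + 2*I*√44647 ≈ 2.7418e+5 + 422.6*I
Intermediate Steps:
L(F) = 1
d(D, j) = 3 + D² (d(D, j) = 3 + D*D = 3 + D²)
Q = 2*I*√44647 (Q = √(-178588) = 2*I*√44647 ≈ 422.6*I)
(Q + 195780) + d(280, L(3)) = (2*I*√44647 + 195780) + (3 + 280²) = (195780 + 2*I*√44647) + (3 + 78400) = (195780 + 2*I*√44647) + 78403 = 274183 + 2*I*√44647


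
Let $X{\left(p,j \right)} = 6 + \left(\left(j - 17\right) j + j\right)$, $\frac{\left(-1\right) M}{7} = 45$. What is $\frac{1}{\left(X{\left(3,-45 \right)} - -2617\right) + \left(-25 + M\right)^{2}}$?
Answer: $\frac{1}{120968} \approx 8.2667 \cdot 10^{-6}$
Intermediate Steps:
$M = -315$ ($M = \left(-7\right) 45 = -315$)
$X{\left(p,j \right)} = 6 + j + j \left(-17 + j\right)$ ($X{\left(p,j \right)} = 6 + \left(\left(-17 + j\right) j + j\right) = 6 + \left(j \left(-17 + j\right) + j\right) = 6 + \left(j + j \left(-17 + j\right)\right) = 6 + j + j \left(-17 + j\right)$)
$\frac{1}{\left(X{\left(3,-45 \right)} - -2617\right) + \left(-25 + M\right)^{2}} = \frac{1}{\left(\left(6 + \left(-45\right)^{2} - -720\right) - -2617\right) + \left(-25 - 315\right)^{2}} = \frac{1}{\left(\left(6 + 2025 + 720\right) + 2617\right) + \left(-340\right)^{2}} = \frac{1}{\left(2751 + 2617\right) + 115600} = \frac{1}{5368 + 115600} = \frac{1}{120968}$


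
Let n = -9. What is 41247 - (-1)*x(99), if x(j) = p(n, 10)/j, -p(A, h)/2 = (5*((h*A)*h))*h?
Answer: 463717/11 ≈ 42156.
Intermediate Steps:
p(A, h) = -10*A*h³ (p(A, h) = -2*5*((h*A)*h)*h = -2*5*((A*h)*h)*h = -2*5*(A*h²)*h = -2*5*A*h²*h = -10*A*h³)
x(j) = 90000/j (x(j) = (-10*(-9)*10³)/j = (-10*(-9)*1000)/j = 90000/j)
41247 - (-1)*x(99) = 41247 - (-1)*90000/99 = 41247 - (-1)*90000*(1/99) = 41247 - (-1)*10000/11 = 41247 - 1*(-10000/11) = 41247 + 10000/11 = 463717/11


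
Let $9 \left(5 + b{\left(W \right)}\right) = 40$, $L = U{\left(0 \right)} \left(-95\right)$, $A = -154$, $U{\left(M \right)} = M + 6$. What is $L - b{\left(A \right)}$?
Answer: $- \frac{5125}{9} \approx -569.44$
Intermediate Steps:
$U{\left(M \right)} = 6 + M$
$L = -570$ ($L = \left(6 + 0\right) \left(-95\right) = 6 \left(-95\right) = -570$)
$b{\left(W \right)} = - \frac{5}{9}$ ($b{\left(W \right)} = -5 + \frac{1}{9} \cdot 40 = -5 + \frac{40}{9} = - \frac{5}{9}$)
$L - b{\left(A \right)} = -570 - - \frac{5}{9} = -570 + \frac{5}{9} = - \frac{5125}{9}$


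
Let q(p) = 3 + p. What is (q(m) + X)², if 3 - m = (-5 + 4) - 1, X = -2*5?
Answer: 4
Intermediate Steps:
X = -10
m = 5 (m = 3 - ((-5 + 4) - 1) = 3 - (-1 - 1) = 3 - 1*(-2) = 3 + 2 = 5)
(q(m) + X)² = ((3 + 5) - 10)² = (8 - 10)² = (-2)² = 4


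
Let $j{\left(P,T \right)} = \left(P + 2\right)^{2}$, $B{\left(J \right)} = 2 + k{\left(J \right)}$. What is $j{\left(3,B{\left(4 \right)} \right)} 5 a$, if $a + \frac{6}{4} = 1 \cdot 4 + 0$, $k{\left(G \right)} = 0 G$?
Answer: $\frac{625}{2} \approx 312.5$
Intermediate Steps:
$k{\left(G \right)} = 0$
$B{\left(J \right)} = 2$ ($B{\left(J \right)} = 2 + 0 = 2$)
$j{\left(P,T \right)} = \left(2 + P\right)^{2}$
$a = \frac{5}{2}$ ($a = - \frac{3}{2} + \left(1 \cdot 4 + 0\right) = - \frac{3}{2} + \left(4 + 0\right) = - \frac{3}{2} + 4 = \frac{5}{2} \approx 2.5$)
$j{\left(3,B{\left(4 \right)} \right)} 5 a = \left(2 + 3\right)^{2} \cdot 5 \cdot \frac{5}{2} = 5^{2} \cdot 5 \cdot \frac{5}{2} = 25 \cdot 5 \cdot \frac{5}{2} = 125 \cdot \frac{5}{2} = \frac{625}{2}$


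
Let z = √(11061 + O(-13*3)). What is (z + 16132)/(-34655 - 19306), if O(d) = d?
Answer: -16132/53961 - √11022/53961 ≈ -0.30090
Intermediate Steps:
z = √11022 (z = √(11061 - 13*3) = √(11061 - 39) = √11022 ≈ 104.99)
(z + 16132)/(-34655 - 19306) = (√11022 + 16132)/(-34655 - 19306) = (16132 + √11022)/(-53961) = (16132 + √11022)*(-1/53961) = -16132/53961 - √11022/53961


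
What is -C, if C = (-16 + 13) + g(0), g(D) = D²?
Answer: 3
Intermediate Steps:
C = -3 (C = (-16 + 13) + 0² = -3 + 0 = -3)
-C = -1*(-3) = 3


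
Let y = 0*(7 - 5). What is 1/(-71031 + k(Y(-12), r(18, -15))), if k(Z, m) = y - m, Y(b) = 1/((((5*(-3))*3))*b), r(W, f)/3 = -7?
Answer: -1/71010 ≈ -1.4083e-5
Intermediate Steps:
r(W, f) = -21 (r(W, f) = 3*(-7) = -21)
y = 0 (y = 0*2 = 0)
Y(b) = -1/(45*b) (Y(b) = 1/(((-15*3))*b) = 1/((-45)*b) = -1/(45*b))
k(Z, m) = -m (k(Z, m) = 0 - m = -m)
1/(-71031 + k(Y(-12), r(18, -15))) = 1/(-71031 - 1*(-21)) = 1/(-71031 + 21) = 1/(-71010) = -1/71010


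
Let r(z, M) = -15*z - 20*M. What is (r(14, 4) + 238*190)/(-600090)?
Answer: -4493/60009 ≈ -0.074872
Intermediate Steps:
r(z, M) = -20*M - 15*z
(r(14, 4) + 238*190)/(-600090) = ((-20*4 - 15*14) + 238*190)/(-600090) = ((-80 - 210) + 45220)*(-1/600090) = (-290 + 45220)*(-1/600090) = 44930*(-1/600090) = -4493/60009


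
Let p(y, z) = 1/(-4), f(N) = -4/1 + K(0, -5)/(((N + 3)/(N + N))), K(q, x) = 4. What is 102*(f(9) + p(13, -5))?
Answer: 357/2 ≈ 178.50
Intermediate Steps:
f(N) = -4 + 8*N/(3 + N) (f(N) = -4/1 + 4/(((N + 3)/(N + N))) = -4*1 + 4/(((3 + N)/((2*N)))) = -4 + 4/(((3 + N)*(1/(2*N)))) = -4 + 4/(((3 + N)/(2*N))) = -4 + 4*(2*N/(3 + N)) = -4 + 8*N/(3 + N))
p(y, z) = -¼
102*(f(9) + p(13, -5)) = 102*(4*(-3 + 9)/(3 + 9) - ¼) = 102*(4*6/12 - ¼) = 102*(4*(1/12)*6 - ¼) = 102*(2 - ¼) = 102*(7/4) = 357/2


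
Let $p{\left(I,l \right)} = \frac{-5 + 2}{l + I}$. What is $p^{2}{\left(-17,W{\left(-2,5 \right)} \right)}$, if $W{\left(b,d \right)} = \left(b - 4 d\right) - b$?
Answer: $\frac{9}{1369} \approx 0.0065741$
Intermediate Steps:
$W{\left(b,d \right)} = - 4 d$
$p{\left(I,l \right)} = - \frac{3}{I + l}$
$p^{2}{\left(-17,W{\left(-2,5 \right)} \right)} = \left(- \frac{3}{-17 - 20}\right)^{2} = \left(- \frac{3}{-37}\right)^{2} = \left(\left(-3\right) \left(- \frac{1}{37}\right)\right)^{2} = \left(\frac{3}{37}\right)^{2} = \frac{9}{1369}$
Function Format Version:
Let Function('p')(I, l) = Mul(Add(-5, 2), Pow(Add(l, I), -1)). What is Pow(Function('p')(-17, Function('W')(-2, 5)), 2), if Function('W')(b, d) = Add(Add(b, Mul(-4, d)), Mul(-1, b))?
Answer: Rational(9, 1369) ≈ 0.0065741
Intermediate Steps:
Function('W')(b, d) = Mul(-4, d)
Function('p')(I, l) = Mul(-3, Pow(Add(I, l), -1))
Pow(Function('p')(-17, Function('W')(-2, 5)), 2) = Pow(Mul(-3, Pow(Add(-17, Mul(-4, 5)), -1)), 2) = Pow(Mul(-3, Pow(Add(-17, -20), -1)), 2) = Pow(Mul(-3, Pow(-37, -1)), 2) = Pow(Mul(-3, Rational(-1, 37)), 2) = Pow(Rational(3, 37), 2) = Rational(9, 1369)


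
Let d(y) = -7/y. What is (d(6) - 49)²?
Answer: 90601/36 ≈ 2516.7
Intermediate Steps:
(d(6) - 49)² = (-7/6 - 49)² = (-301/6)² = 90601/36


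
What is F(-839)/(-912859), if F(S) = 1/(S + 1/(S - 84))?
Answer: 923/706916183882 ≈ 1.3057e-9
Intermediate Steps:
F(S) = 1/(S + 1/(-84 + S))
F(-839)/(-912859) = ((-84 - 839)/(1 + (-839)² - 84*(-839)))/(-912859) = (-923/(1 + 703921 + 70476))*(-1/912859) = (-923/774398)*(-1/912859) = ((1/774398)*(-923))*(-1/912859) = -923/774398*(-1/912859) = 923/706916183882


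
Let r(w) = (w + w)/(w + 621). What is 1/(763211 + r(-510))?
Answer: 37/28238467 ≈ 1.3103e-6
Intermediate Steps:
r(w) = 2*w/(621 + w) (r(w) = (2*w)/(621 + w) = 2*w/(621 + w))
1/(763211 + r(-510)) = 1/(763211 + 2*(-510)/(621 - 510)) = 1/(763211 + 2*(-510)/111) = 1/(763211 + 2*(-510)*(1/111)) = 1/(763211 - 340/37) = 1/(28238467/37) = 37/28238467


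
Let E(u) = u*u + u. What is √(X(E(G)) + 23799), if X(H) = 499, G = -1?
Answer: √24298 ≈ 155.88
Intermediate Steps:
E(u) = u + u² (E(u) = u² + u = u + u²)
√(X(E(G)) + 23799) = √(499 + 23799) = √24298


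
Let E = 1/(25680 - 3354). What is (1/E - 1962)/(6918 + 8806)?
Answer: 5091/3931 ≈ 1.2951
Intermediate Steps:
E = 1/22326 ≈ 4.4791e-5
(1/E - 1962)/(6918 + 8806) = (1/(1/22326) - 1962)/(6918 + 8806) = (22326 - 1962)/15724 = 20364*(1/15724) = 5091/3931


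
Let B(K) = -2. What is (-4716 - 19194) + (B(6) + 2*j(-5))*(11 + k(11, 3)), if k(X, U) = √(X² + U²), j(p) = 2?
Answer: -23888 + 2*√130 ≈ -23865.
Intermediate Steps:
k(X, U) = √(U² + X²)
(-4716 - 19194) + (B(6) + 2*j(-5))*(11 + k(11, 3)) = (-4716 - 19194) + (-2 + 2*2)*(11 + √(3² + 11²)) = -23910 + (-2 + 4)*(11 + √(9 + 121)) = -23910 + 2*(11 + √130) = -23910 + (22 + 2*√130) = -23888 + 2*√130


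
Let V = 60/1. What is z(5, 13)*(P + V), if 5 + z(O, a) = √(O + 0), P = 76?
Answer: -680 + 136*√5 ≈ -375.89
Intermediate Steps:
z(O, a) = -5 + √O (z(O, a) = -5 + √(O + 0) = -5 + √O)
V = 60 (V = 60*1 = 60)
z(5, 13)*(P + V) = (-5 + √5)*(76 + 60) = (-5 + √5)*136 = -680 + 136*√5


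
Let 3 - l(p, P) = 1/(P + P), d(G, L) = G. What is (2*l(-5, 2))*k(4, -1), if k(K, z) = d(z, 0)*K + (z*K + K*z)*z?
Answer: 22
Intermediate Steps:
l(p, P) = 3 - 1/(2*P) (l(p, P) = 3 - 1/(P + P) = 3 - 1/(2*P))
k(K, z) = K*z + 2*K*z² (k(K, z) = z*K + (z*K + K*z)*z = K*z + (K*z + K*z)*z = K*z + (2*K*z)*z = K*z + 2*K*z²)
(2*l(-5, 2))*k(4, -1) = (2*(3 - ½/2))*(4*(-1)*(1 + 2*(-1))) = (2*(3 - ½*½))*(4*(-1)*(1 - 2)) = (2*(3 - ¼))*(4*(-1)*(-1)) = (2*(11/4))*4 = (11/2)*4 = 22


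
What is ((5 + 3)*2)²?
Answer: 256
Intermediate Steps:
((5 + 3)*2)² = (8*2)² = 16² = 256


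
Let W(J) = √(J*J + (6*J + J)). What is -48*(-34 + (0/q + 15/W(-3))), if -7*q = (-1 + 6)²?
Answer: 1632 + 120*I*√3 ≈ 1632.0 + 207.85*I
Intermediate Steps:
W(J) = √(J² + 7*J)
q = -25/7 (q = -(-1 + 6)²/7 = -⅐*5² = -⅐*25 = -25/7 ≈ -3.5714)
-48*(-34 + (0/q + 15/W(-3))) = -48*(-34 + (0/(-25/7) + 15/(√(-3*(7 - 3))))) = -48*(-34 + (0*(-7/25) + 15/(√(-3*4)))) = -48*(-34 + (0 + 15/(√(-12)))) = -48*(-34 + (0 + 15/((2*I*√3)))) = -48*(-34 + (0 + 15*(-I*√3/6))) = -48*(-34 + (0 - 5*I*√3/2)) = -48*(-34 - 5*I*√3/2) = 1632 + 120*I*√3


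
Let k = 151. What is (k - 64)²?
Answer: 7569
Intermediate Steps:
(k - 64)² = (151 - 64)² = 87² = 7569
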